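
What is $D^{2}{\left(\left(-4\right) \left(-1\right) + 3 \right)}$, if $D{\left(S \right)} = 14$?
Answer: $196$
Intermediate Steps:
$D^{2}{\left(\left(-4\right) \left(-1\right) + 3 \right)} = 14^{2} = 196$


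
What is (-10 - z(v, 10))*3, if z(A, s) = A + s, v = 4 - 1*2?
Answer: -66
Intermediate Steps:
v = 2 (v = 4 - 2 = 2)
(-10 - z(v, 10))*3 = (-10 - (2 + 10))*3 = (-10 - 1*12)*3 = (-10 - 12)*3 = -22*3 = -66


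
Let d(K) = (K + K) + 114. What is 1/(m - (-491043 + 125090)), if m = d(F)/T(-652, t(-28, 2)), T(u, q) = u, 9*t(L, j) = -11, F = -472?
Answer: 326/119301093 ≈ 2.7326e-6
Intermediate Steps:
d(K) = 114 + 2*K (d(K) = 2*K + 114 = 114 + 2*K)
t(L, j) = -11/9 (t(L, j) = (1/9)*(-11) = -11/9)
m = 415/326 (m = (114 + 2*(-472))/(-652) = (114 - 944)*(-1/652) = -830*(-1/652) = 415/326 ≈ 1.2730)
1/(m - (-491043 + 125090)) = 1/(415/326 - (-491043 + 125090)) = 1/(415/326 - 1*(-365953)) = 1/(415/326 + 365953) = 1/(119301093/326) = 326/119301093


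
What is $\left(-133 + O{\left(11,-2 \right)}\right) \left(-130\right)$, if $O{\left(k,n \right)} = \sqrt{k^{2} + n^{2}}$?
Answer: $17290 - 650 \sqrt{5} \approx 15837.0$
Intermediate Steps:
$\left(-133 + O{\left(11,-2 \right)}\right) \left(-130\right) = \left(-133 + \sqrt{11^{2} + \left(-2\right)^{2}}\right) \left(-130\right) = \left(-133 + \sqrt{121 + 4}\right) \left(-130\right) = \left(-133 + \sqrt{125}\right) \left(-130\right) = \left(-133 + 5 \sqrt{5}\right) \left(-130\right) = 17290 - 650 \sqrt{5}$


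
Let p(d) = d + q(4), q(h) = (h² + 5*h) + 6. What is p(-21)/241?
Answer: 21/241 ≈ 0.087137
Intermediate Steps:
q(h) = 6 + h² + 5*h
p(d) = 42 + d (p(d) = d + (6 + 4² + 5*4) = d + (6 + 16 + 20) = d + 42 = 42 + d)
p(-21)/241 = (42 - 21)/241 = 21*(1/241) = 21/241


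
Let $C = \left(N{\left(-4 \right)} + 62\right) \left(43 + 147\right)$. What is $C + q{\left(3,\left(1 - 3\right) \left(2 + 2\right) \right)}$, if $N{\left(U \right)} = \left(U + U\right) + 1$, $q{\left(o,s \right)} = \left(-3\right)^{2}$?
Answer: $10459$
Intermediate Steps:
$q{\left(o,s \right)} = 9$
$N{\left(U \right)} = 1 + 2 U$ ($N{\left(U \right)} = 2 U + 1 = 1 + 2 U$)
$C = 10450$ ($C = \left(\left(1 + 2 \left(-4\right)\right) + 62\right) \left(43 + 147\right) = \left(\left(1 - 8\right) + 62\right) 190 = \left(-7 + 62\right) 190 = 55 \cdot 190 = 10450$)
$C + q{\left(3,\left(1 - 3\right) \left(2 + 2\right) \right)} = 10450 + 9 = 10459$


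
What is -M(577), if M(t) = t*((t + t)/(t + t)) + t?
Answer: -1154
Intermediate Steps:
M(t) = 2*t (M(t) = t*((2*t)/((2*t))) + t = t*((2*t)*(1/(2*t))) + t = t*1 + t = t + t = 2*t)
-M(577) = -2*577 = -1*1154 = -1154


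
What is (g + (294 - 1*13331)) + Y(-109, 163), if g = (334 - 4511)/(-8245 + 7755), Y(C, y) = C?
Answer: -6437363/490 ≈ -13137.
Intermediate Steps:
g = 4177/490 (g = -4177/(-490) = -4177*(-1/490) = 4177/490 ≈ 8.5245)
(g + (294 - 1*13331)) + Y(-109, 163) = (4177/490 + (294 - 1*13331)) - 109 = (4177/490 + (294 - 13331)) - 109 = (4177/490 - 13037) - 109 = -6383953/490 - 109 = -6437363/490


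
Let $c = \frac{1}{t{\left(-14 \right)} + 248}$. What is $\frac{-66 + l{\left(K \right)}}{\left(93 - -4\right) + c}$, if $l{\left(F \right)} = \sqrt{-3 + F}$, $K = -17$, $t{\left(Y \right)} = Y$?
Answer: $- \frac{15444}{22699} + \frac{468 i \sqrt{5}}{22699} \approx -0.68038 + 0.046102 i$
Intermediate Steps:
$c = \frac{1}{234}$ ($c = \frac{1}{-14 + 248} = \frac{1}{234} \approx 0.0042735$)
$\frac{-66 + l{\left(K \right)}}{\left(93 - -4\right) + c} = \frac{-66 + \sqrt{-3 - 17}}{\left(93 - -4\right) + \frac{1}{234}} = \frac{-66 + \sqrt{-20}}{\left(93 + 4\right) + \frac{1}{234}} = \frac{-66 + 2 i \sqrt{5}}{97 + \frac{1}{234}} = \frac{-66 + 2 i \sqrt{5}}{\frac{22699}{234}} = \left(-66 + 2 i \sqrt{5}\right) \frac{234}{22699} = - \frac{15444}{22699} + \frac{468 i \sqrt{5}}{22699}$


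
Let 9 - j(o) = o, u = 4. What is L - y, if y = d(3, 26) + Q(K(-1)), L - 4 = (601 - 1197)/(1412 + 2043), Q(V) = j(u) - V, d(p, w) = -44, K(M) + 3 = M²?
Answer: 141059/3455 ≈ 40.828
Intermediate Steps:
K(M) = -3 + M²
j(o) = 9 - o
Q(V) = 5 - V (Q(V) = (9 - 1*4) - V = (9 - 4) - V = 5 - V)
L = 13224/3455 (L = 4 + (601 - 1197)/(1412 + 2043) = 4 - 596/3455 = 13224/3455 ≈ 3.8275)
y = -37 (y = -44 + (5 - (-3 + (-1)²)) = -44 + (5 - (-3 + 1)) = -44 + (5 - 1*(-2)) = -44 + (5 + 2) = -44 + 7 = -37)
L - y = 13224/3455 - 1*(-37) = 13224/3455 + 37 = 141059/3455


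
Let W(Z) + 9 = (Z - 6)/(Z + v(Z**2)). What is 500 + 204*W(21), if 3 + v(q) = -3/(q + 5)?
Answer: -623776/535 ≈ -1165.9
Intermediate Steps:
v(q) = -3 - 3/(5 + q) (v(q) = -3 - 3/(q + 5) = -3 - 3/(5 + q))
W(Z) = -9 + (-6 + Z)/(Z + 3*(-6 - Z**2)/(5 + Z**2)) (W(Z) = -9 + (Z - 6)/(Z + 3*(-6 - Z**2)/(5 + Z**2)) = -9 + (-6 + Z)/(Z + 3*(-6 - Z**2)/(5 + Z**2)))
500 + 204*W(21) = 500 + 204*((132 - 40*21 - 8*21**3 + 21*21**2)/(-18 + 21**3 - 3*21**2 + 5*21)) = 500 + 204*((132 - 840 - 8*9261 + 21*441)/(-18 + 9261 - 3*441 + 105)) = 500 + 204*((132 - 840 - 74088 + 9261)/(-18 + 9261 - 1323 + 105)) = 500 + 204*(-65535/8025) = 500 + 204*((1/8025)*(-65535)) = 500 + 204*(-4369/535) = 500 - 891276/535 = -623776/535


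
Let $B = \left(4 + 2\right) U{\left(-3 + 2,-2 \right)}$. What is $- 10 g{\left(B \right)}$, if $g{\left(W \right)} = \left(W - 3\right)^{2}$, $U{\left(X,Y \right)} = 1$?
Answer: $-90$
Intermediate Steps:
$B = 6$ ($B = \left(4 + 2\right) 1 = 6 \cdot 1 = 6$)
$g{\left(W \right)} = \left(-3 + W\right)^{2}$
$- 10 g{\left(B \right)} = - 10 \left(-3 + 6\right)^{2} = - 10 \cdot 3^{2} = \left(-10\right) 9 = -90$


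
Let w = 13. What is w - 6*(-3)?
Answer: 31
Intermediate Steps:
w - 6*(-3) = 13 - 6*(-3) = 13 + 18 = 31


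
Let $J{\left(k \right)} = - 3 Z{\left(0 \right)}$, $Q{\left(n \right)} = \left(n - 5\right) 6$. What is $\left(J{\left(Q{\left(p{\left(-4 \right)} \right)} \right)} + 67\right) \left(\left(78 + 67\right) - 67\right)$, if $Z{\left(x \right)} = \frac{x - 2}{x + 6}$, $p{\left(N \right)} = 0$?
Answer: $5304$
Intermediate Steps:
$Q{\left(n \right)} = -30 + 6 n$ ($Q{\left(n \right)} = \left(-5 + n\right) 6 = -30 + 6 n$)
$Z{\left(x \right)} = \frac{-2 + x}{6 + x}$
$J{\left(k \right)} = 1$ ($J{\left(k \right)} = - 3 \frac{-2 + 0}{6 + 0} = - 3 \cdot \frac{1}{6} \left(-2\right) = \left(-3\right) \left(- \frac{1}{3}\right) = 1$)
$\left(J{\left(Q{\left(p{\left(-4 \right)} \right)} \right)} + 67\right) \left(\left(78 + 67\right) - 67\right) = \left(1 + 67\right) \left(\left(78 + 67\right) - 67\right) = 68 \left(145 - 67\right) = 68 \cdot 78 = 5304$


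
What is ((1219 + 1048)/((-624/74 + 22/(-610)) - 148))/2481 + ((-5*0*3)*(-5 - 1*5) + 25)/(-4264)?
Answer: -5331872555/455605103928 ≈ -0.011703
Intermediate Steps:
((1219 + 1048)/((-624/74 + 22/(-610)) - 148))/2481 + ((-5*0*3)*(-5 - 1*5) + 25)/(-4264) = (2267/((-624*1/74 + 22*(-1/610)) - 148))*(1/2481) + ((0*3)*(-5 - 5) + 25)*(-1/4264) = (2267/((-312/37 - 11/305) - 148))*(1/2481) + (0*(-10) + 25)*(-1/4264) = (2267/(-95567/11285 - 148))*(1/2481) + (0 + 25)*(-1/4264) = (2267/(-1765747/11285))*(1/2481) + 25*(-1/4264) = (2267*(-11285/1765747))*(1/2481) - 25/4264 = -25583095/1765747*1/2481 - 25/4264 = -25583095/4380818307 - 25/4264 = -5331872555/455605103928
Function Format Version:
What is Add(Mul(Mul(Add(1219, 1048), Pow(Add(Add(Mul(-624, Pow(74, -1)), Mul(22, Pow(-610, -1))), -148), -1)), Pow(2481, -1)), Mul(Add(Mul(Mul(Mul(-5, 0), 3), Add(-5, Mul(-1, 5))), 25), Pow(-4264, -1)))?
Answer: Rational(-5331872555, 455605103928) ≈ -0.011703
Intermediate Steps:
Add(Mul(Mul(Add(1219, 1048), Pow(Add(Add(Mul(-624, Pow(74, -1)), Mul(22, Pow(-610, -1))), -148), -1)), Pow(2481, -1)), Mul(Add(Mul(Mul(Mul(-5, 0), 3), Add(-5, Mul(-1, 5))), 25), Pow(-4264, -1))) = Add(Mul(Mul(2267, Pow(Add(Add(Mul(-624, Rational(1, 74)), Mul(22, Rational(-1, 610))), -148), -1)), Rational(1, 2481)), Mul(Add(Mul(Mul(0, 3), Add(-5, -5)), 25), Rational(-1, 4264))) = Add(Mul(Mul(2267, Pow(Add(Add(Rational(-312, 37), Rational(-11, 305)), -148), -1)), Rational(1, 2481)), Mul(Add(Mul(0, -10), 25), Rational(-1, 4264))) = Add(Mul(Mul(2267, Pow(Add(Rational(-95567, 11285), -148), -1)), Rational(1, 2481)), Mul(Add(0, 25), Rational(-1, 4264))) = Add(Mul(Mul(2267, Pow(Rational(-1765747, 11285), -1)), Rational(1, 2481)), Mul(25, Rational(-1, 4264))) = Add(Mul(Mul(2267, Rational(-11285, 1765747)), Rational(1, 2481)), Rational(-25, 4264)) = Add(Mul(Rational(-25583095, 1765747), Rational(1, 2481)), Rational(-25, 4264)) = Add(Rational(-25583095, 4380818307), Rational(-25, 4264)) = Rational(-5331872555, 455605103928)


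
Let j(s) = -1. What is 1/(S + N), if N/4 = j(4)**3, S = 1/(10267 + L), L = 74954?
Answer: -85221/340883 ≈ -0.25000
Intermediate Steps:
S = 1/85221 (S = 1/(10267 + 74954) = 1/85221 ≈ 1.1734e-5)
N = -4 (N = 4*(-1)**3 = 4*(-1) = -4)
1/(S + N) = 1/(1/85221 - 4) = 1/(-340883/85221) = -85221/340883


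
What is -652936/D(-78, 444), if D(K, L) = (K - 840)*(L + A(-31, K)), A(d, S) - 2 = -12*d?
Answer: 9602/11043 ≈ 0.86951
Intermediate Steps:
A(d, S) = 2 - 12*d
D(K, L) = (-840 + K)*(374 + L) (D(K, L) = (K - 840)*(L + (2 - 12*(-31))) = (-840 + K)*(L + (2 + 372)) = (-840 + K)*(L + 374) = (-840 + K)*(374 + L))
-652936/D(-78, 444) = -652936/(-314160 - 840*444 + 374*(-78) - 78*444) = -652936/(-314160 - 372960 - 29172 - 34632) = -652936/(-750924) = -652936*(-1/750924) = 9602/11043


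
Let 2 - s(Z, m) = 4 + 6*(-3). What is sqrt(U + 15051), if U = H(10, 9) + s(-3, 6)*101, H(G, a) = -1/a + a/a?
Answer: sqrt(150011)/3 ≈ 129.10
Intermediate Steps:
H(G, a) = 1 - 1/a (H(G, a) = -1/a + 1 = 1 - 1/a)
s(Z, m) = 16 (s(Z, m) = 2 - (4 + 6*(-3)) = 2 - (4 - 18) = 2 - 1*(-14) = 2 + 14 = 16)
U = 14552/9 (U = (-1 + 9)/9 + 16*101 = (1/9)*8 + 1616 = 8/9 + 1616 = 14552/9 ≈ 1616.9)
sqrt(U + 15051) = sqrt(14552/9 + 15051) = sqrt(150011/9) = sqrt(150011)/3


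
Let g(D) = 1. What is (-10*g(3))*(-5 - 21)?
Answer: 260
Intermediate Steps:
(-10*g(3))*(-5 - 21) = (-10*1)*(-5 - 21) = -10*(-26) = 260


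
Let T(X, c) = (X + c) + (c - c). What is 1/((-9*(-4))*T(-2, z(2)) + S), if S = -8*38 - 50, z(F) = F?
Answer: -1/354 ≈ -0.0028249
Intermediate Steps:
T(X, c) = X + c (T(X, c) = (X + c) + 0 = X + c)
S = -354 (S = -304 - 50 = -354)
1/((-9*(-4))*T(-2, z(2)) + S) = 1/((-9*(-4))*(-2 + 2) - 354) = 1/(36*0 - 354) = 1/(0 - 354) = 1/(-354) = -1/354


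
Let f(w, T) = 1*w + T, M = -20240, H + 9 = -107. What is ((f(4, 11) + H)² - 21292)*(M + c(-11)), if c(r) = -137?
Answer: 226001307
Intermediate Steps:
H = -116 (H = -9 - 107 = -116)
f(w, T) = T + w (f(w, T) = w + T = T + w)
((f(4, 11) + H)² - 21292)*(M + c(-11)) = (((11 + 4) - 116)² - 21292)*(-20240 - 137) = ((15 - 116)² - 21292)*(-20377) = ((-101)² - 21292)*(-20377) = (10201 - 21292)*(-20377) = -11091*(-20377) = 226001307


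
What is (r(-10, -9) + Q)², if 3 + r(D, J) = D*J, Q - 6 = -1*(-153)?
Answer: 60516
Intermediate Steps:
Q = 159 (Q = 6 - 1*(-153) = 6 + 153 = 159)
r(D, J) = -3 + D*J
(r(-10, -9) + Q)² = ((-3 - 10*(-9)) + 159)² = ((-3 + 90) + 159)² = (87 + 159)² = 246² = 60516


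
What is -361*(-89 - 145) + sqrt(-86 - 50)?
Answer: 84474 + 2*I*sqrt(34) ≈ 84474.0 + 11.662*I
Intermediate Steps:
-361*(-89 - 145) + sqrt(-86 - 50) = -361*(-234) + sqrt(-136) = 84474 + 2*I*sqrt(34)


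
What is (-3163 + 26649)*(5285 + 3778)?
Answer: 212853618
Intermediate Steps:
(-3163 + 26649)*(5285 + 3778) = 23486*9063 = 212853618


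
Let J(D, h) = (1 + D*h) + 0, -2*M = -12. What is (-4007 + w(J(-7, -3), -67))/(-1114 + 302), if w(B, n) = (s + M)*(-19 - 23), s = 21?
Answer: 5141/812 ≈ 6.3313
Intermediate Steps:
M = 6 (M = -1/2*(-12) = 6)
J(D, h) = 1 + D*h
w(B, n) = -1134 (w(B, n) = (21 + 6)*(-19 - 23) = 27*(-42) = -1134)
(-4007 + w(J(-7, -3), -67))/(-1114 + 302) = (-4007 - 1134)/(-1114 + 302) = -5141/(-812) = -5141*(-1/812) = 5141/812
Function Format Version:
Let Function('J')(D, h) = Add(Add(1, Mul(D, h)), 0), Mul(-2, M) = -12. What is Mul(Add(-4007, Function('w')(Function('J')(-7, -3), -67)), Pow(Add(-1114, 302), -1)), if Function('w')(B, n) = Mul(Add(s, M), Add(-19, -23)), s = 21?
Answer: Rational(5141, 812) ≈ 6.3313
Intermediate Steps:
M = 6 (M = Mul(Rational(-1, 2), -12) = 6)
Function('J')(D, h) = Add(1, Mul(D, h))
Function('w')(B, n) = -1134 (Function('w')(B, n) = Mul(Add(21, 6), Add(-19, -23)) = Mul(27, -42) = -1134)
Mul(Add(-4007, Function('w')(Function('J')(-7, -3), -67)), Pow(Add(-1114, 302), -1)) = Mul(Add(-4007, -1134), Pow(Add(-1114, 302), -1)) = Mul(-5141, Pow(-812, -1)) = Mul(-5141, Rational(-1, 812)) = Rational(5141, 812)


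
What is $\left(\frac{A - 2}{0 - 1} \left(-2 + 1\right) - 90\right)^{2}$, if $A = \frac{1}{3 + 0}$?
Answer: $\frac{75625}{9} \approx 8402.8$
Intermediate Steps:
$A = \frac{1}{3} \approx 0.33333$
$\left(\frac{A - 2}{0 - 1} \left(-2 + 1\right) - 90\right)^{2} = \left(\frac{\frac{1}{3} - 2}{0 - 1} \left(-2 + 1\right) - 90\right)^{2} = \left(- \frac{5}{3 \left(-1\right)} \left(-1\right) - 90\right)^{2} = \left(\left(- \frac{5}{3}\right) \left(-1\right) \left(-1\right) - 90\right)^{2} = \left(\frac{5}{3} \left(-1\right) - 90\right)^{2} = \left(- \frac{5}{3} - 90\right)^{2} = \left(- \frac{275}{3}\right)^{2} = \frac{75625}{9}$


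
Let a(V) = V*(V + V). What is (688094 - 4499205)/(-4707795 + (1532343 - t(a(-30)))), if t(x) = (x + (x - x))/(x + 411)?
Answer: 2808788807/2340308724 ≈ 1.2002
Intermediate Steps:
a(V) = 2*V² (a(V) = V*(2*V) = 2*V²)
t(x) = x/(411 + x) (t(x) = (x + 0)/(411 + x) = x/(411 + x))
(688094 - 4499205)/(-4707795 + (1532343 - t(a(-30)))) = (688094 - 4499205)/(-4707795 + (1532343 - 2*(-30)²/(411 + 2*(-30)²))) = -3811111/(-4707795 + (1532343 - 2*900/(411 + 2*900))) = -3811111/(-4707795 + (1532343 - 1800/(411 + 1800))) = -3811111/(-4707795 + (1532343 - 1800/2211)) = -3811111/(-4707795 + (1532343 - 1*600/737)) = -3811111/(-4707795 + (1532343 - 600/737)) = -3811111/(-4707795 + 1129336191/737) = -3811111/(-2340308724/737) = -3811111*(-737/2340308724) = 2808788807/2340308724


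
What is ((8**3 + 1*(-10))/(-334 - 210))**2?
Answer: 63001/73984 ≈ 0.85155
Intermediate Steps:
((8**3 + 1*(-10))/(-334 - 210))**2 = ((512 - 10)/(-544))**2 = (502*(-1/544))**2 = (-251/272)**2 = 63001/73984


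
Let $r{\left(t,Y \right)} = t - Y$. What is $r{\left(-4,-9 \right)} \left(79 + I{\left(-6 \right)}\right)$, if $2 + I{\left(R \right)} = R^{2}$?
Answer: $565$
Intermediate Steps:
$I{\left(R \right)} = -2 + R^{2}$
$r{\left(-4,-9 \right)} \left(79 + I{\left(-6 \right)}\right) = \left(-4 - -9\right) \left(79 - \left(2 - \left(-6\right)^{2}\right)\right) = \left(-4 + 9\right) \left(79 + \left(-2 + 36\right)\right) = 5 \left(79 + 34\right) = 5 \cdot 113 = 565$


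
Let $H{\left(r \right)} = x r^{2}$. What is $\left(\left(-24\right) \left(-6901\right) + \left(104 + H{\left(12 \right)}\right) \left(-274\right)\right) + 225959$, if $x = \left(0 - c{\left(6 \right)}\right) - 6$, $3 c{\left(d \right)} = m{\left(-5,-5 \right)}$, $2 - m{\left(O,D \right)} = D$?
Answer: $691887$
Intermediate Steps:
$m{\left(O,D \right)} = 2 - D$
$c{\left(d \right)} = \frac{7}{3}$ ($c{\left(d \right)} = \frac{2 - -5}{3} = \frac{2 + 5}{3} = \frac{1}{3} \cdot 7 = \frac{7}{3}$)
$x = - \frac{25}{3}$ ($x = \left(0 - \frac{7}{3}\right) - 6 = - \frac{7}{3} - 6 = - \frac{25}{3} \approx -8.3333$)
$H{\left(r \right)} = - \frac{25 r^{2}}{3}$
$\left(\left(-24\right) \left(-6901\right) + \left(104 + H{\left(12 \right)}\right) \left(-274\right)\right) + 225959 = \left(\left(-24\right) \left(-6901\right) + \left(104 - \frac{25 \cdot 12^{2}}{3}\right) \left(-274\right)\right) + 225959 = \left(165624 + \left(104 - 1200\right) \left(-274\right)\right) + 225959 = \left(165624 - -300304\right) + 225959 = \left(165624 + 300304\right) + 225959 = 465928 + 225959 = 691887$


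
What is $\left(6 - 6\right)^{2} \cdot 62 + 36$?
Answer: $36$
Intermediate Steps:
$\left(6 - 6\right)^{2} \cdot 62 + 36 = 0^{2} \cdot 62 + 36 = 0 \cdot 62 + 36 = 0 + 36 = 36$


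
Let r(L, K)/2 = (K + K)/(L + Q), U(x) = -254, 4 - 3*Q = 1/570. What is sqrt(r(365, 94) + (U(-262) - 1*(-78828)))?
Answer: sqrt(30833884777619374)/626429 ≈ 280.31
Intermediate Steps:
Q = 2279/1710 (Q = 4/3 - 1/3/570 = 4/3 - 1/3*1/570 = 4/3 - 1/1710 = 2279/1710 ≈ 1.3327)
r(L, K) = 4*K/(2279/1710 + L) (r(L, K) = 2*((K + K)/(L + 2279/1710)) = 2*((2*K)/(2279/1710 + L)) = 2*(2*K/(2279/1710 + L)) = 4*K/(2279/1710 + L))
sqrt(r(365, 94) + (U(-262) - 1*(-78828))) = sqrt(6840*94/(2279 + 1710*365) + (-254 - 1*(-78828))) = sqrt(6840*94/(2279 + 624150) + (-254 + 78828)) = sqrt(6840*94/626429 + 78574) = sqrt(6840*94*(1/626429) + 78574) = sqrt(642960/626429 + 78574) = sqrt(49221675206/626429) = sqrt(30833884777619374)/626429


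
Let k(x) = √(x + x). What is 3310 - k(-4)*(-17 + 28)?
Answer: 3310 - 22*I*√2 ≈ 3310.0 - 31.113*I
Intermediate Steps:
k(x) = √2*√x (k(x) = √(2*x) = √2*√x)
3310 - k(-4)*(-17 + 28) = 3310 - √2*√(-4)*(-17 + 28) = 3310 - √2*(2*I)*11 = 3310 - 2*I*√2*11 = 3310 - 22*I*√2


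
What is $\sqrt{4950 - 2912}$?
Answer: $\sqrt{2038} \approx 45.144$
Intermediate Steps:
$\sqrt{4950 - 2912} = \sqrt{2038}$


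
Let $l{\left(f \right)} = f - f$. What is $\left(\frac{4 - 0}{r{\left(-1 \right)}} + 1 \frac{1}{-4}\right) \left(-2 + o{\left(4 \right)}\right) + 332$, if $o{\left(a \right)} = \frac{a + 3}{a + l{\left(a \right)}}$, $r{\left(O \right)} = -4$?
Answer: $\frac{5317}{16} \approx 332.31$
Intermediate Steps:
$l{\left(f \right)} = 0$
$o{\left(a \right)} = \frac{3 + a}{a}$ ($o{\left(a \right)} = \frac{a + 3}{a + 0} = \frac{3 + a}{a}$)
$\left(\frac{4 - 0}{r{\left(-1 \right)}} + 1 \frac{1}{-4}\right) \left(-2 + o{\left(4 \right)}\right) + 332 = \left(\frac{4 - 0}{-4} + 1 \frac{1}{-4}\right) \left(-2 + \frac{3 + 4}{4}\right) + 332 = \left(\left(4 + 0\right) \left(- \frac{1}{4}\right) + 1 \left(- \frac{1}{4}\right)\right) \left(-2 + \frac{1}{4} \cdot 7\right) + 332 = \left(4 \left(- \frac{1}{4}\right) - \frac{1}{4}\right) \left(-2 + \frac{7}{4}\right) + 332 = \left(-1 - \frac{1}{4}\right) \left(- \frac{1}{4}\right) + 332 = \left(- \frac{5}{4}\right) \left(- \frac{1}{4}\right) + 332 = \frac{5}{16} + 332 = \frac{5317}{16}$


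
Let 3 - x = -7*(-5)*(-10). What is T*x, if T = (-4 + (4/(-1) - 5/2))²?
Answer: 155673/4 ≈ 38918.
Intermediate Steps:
x = 353 (x = 3 - (-7*(-5))*(-10) = 3 - 35*(-10) = 3 - 1*(-350) = 3 + 350 = 353)
T = 441/4 (T = (-4 + (4*(-1) - 5*½))² = (-4 + (-4 - 5/2))² = (-4 - 13/2)² = (-21/2)² = 441/4 ≈ 110.25)
T*x = (441/4)*353 = 155673/4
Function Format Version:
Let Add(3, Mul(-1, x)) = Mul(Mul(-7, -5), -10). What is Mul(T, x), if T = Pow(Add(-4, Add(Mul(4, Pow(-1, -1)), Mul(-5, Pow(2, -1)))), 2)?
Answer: Rational(155673, 4) ≈ 38918.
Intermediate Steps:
x = 353 (x = Add(3, Mul(-1, Mul(Mul(-7, -5), -10))) = Add(3, Mul(-1, Mul(35, -10))) = Add(3, Mul(-1, -350)) = Add(3, 350) = 353)
T = Rational(441, 4) (T = Pow(Add(-4, Add(Mul(4, -1), Mul(-5, Rational(1, 2)))), 2) = Pow(Add(-4, Add(-4, Rational(-5, 2))), 2) = Pow(Add(-4, Rational(-13, 2)), 2) = Pow(Rational(-21, 2), 2) = Rational(441, 4) ≈ 110.25)
Mul(T, x) = Mul(Rational(441, 4), 353) = Rational(155673, 4)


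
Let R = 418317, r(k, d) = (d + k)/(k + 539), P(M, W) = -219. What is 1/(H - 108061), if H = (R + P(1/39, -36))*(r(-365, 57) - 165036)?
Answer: -29/2001060020445 ≈ -1.4492e-11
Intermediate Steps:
r(k, d) = (d + k)/(539 + k)
H = -2001056886676/29 (H = (418317 - 219)*((57 - 365)/(539 - 365) - 165036) = 418098*(-308/174 - 165036) = 418098*((1/174)*(-308) - 165036) = 418098*(-154/87 - 165036) = 418098*(-14358286/87) = -2001056886676/29 ≈ -6.9002e+10)
1/(H - 108061) = 1/(-2001056886676/29 - 108061) = 1/(-2001060020445/29) = -29/2001060020445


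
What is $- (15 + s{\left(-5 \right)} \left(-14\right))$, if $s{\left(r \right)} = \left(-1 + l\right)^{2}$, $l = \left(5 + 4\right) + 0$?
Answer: $881$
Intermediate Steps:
$l = 9$ ($l = 9 + 0 = 9$)
$s{\left(r \right)} = 64$ ($s{\left(r \right)} = \left(-1 + 9\right)^{2} = 8^{2} = 64$)
$- (15 + s{\left(-5 \right)} \left(-14\right)) = - (15 + 64 \left(-14\right)) = - (15 - 896) = \left(-1\right) \left(-881\right) = 881$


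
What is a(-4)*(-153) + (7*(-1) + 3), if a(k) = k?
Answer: 608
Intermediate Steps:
a(-4)*(-153) + (7*(-1) + 3) = -4*(-153) + (7*(-1) + 3) = 612 + (-7 + 3) = 612 - 4 = 608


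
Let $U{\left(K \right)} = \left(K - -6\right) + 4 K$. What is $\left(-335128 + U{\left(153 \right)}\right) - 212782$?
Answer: $-547139$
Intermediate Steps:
$U{\left(K \right)} = 6 + 5 K$ ($U{\left(K \right)} = \left(K + 6\right) + 4 K = \left(6 + K\right) + 4 K = 6 + 5 K$)
$\left(-335128 + U{\left(153 \right)}\right) - 212782 = \left(-335128 + \left(6 + 5 \cdot 153\right)\right) - 212782 = \left(-335128 + \left(6 + 765\right)\right) - 212782 = \left(-335128 + 771\right) - 212782 = -334357 - 212782 = -547139$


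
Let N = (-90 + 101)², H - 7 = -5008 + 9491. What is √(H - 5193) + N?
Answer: 121 + I*√703 ≈ 121.0 + 26.514*I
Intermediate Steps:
H = 4490 (H = 7 + (-5008 + 9491) = 7 + 4483 = 4490)
N = 121 (N = 11² = 121)
√(H - 5193) + N = √(4490 - 5193) + 121 = √(-703) + 121 = I*√703 + 121 = 121 + I*√703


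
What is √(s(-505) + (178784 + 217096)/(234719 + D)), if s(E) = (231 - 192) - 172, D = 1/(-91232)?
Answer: I*√6690481578070133898333/7137961269 ≈ 11.459*I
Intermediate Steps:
D = -1/91232 ≈ -1.0961e-5
s(E) = -133 (s(E) = 39 - 172 = -133)
√(s(-505) + (178784 + 217096)/(234719 + D)) = √(-133 + (178784 + 217096)/(234719 - 1/91232)) = √(-133 + 395880/(21413883807/91232)) = √(-133 + 395880*(91232/21413883807)) = √(-133 + 12038974720/7137961269) = √(-937309874057/7137961269) = I*√6690481578070133898333/7137961269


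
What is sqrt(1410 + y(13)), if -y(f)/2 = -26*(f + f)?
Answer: sqrt(2762) ≈ 52.555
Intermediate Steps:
y(f) = 104*f (y(f) = -(-52)*(f + f) = -(-52)*2*f = -(-104)*f = 104*f)
sqrt(1410 + y(13)) = sqrt(1410 + 104*13) = sqrt(1410 + 1352) = sqrt(2762)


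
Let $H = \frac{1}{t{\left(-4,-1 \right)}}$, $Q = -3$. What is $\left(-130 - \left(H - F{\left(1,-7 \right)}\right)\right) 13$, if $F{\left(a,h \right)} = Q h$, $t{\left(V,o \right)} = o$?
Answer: $-1404$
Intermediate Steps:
$F{\left(a,h \right)} = - 3 h$
$H = -1$ ($H = \frac{1}{-1} = -1$)
$\left(-130 - \left(H - F{\left(1,-7 \right)}\right)\right) 13 = \left(-130 - -22\right) 13 = \left(-130 + \left(21 + 1\right)\right) 13 = \left(-130 + 22\right) 13 = \left(-108\right) 13 = -1404$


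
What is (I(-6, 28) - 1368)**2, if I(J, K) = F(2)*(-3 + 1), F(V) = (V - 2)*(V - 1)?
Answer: 1871424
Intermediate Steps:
F(V) = (-1 + V)*(-2 + V) (F(V) = (-2 + V)*(-1 + V) = (-1 + V)*(-2 + V))
I(J, K) = 0 (I(J, K) = (2 + 2**2 - 3*2)*(-3 + 1) = (2 + 4 - 6)*(-2) = 0*(-2) = 0)
(I(-6, 28) - 1368)**2 = (0 - 1368)**2 = (-1368)**2 = 1871424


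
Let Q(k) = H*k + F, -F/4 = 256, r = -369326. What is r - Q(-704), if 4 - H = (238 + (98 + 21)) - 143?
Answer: -516142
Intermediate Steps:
F = -1024 (F = -4*256 = -1024)
H = -210 (H = 4 - ((238 + (98 + 21)) - 143) = 4 - ((238 + 119) - 143) = 4 - (357 - 143) = 4 - 1*214 = 4 - 214 = -210)
Q(k) = -1024 - 210*k (Q(k) = -210*k - 1024 = -1024 - 210*k)
r - Q(-704) = -369326 - (-1024 - 210*(-704)) = -369326 - (-1024 + 147840) = -369326 - 1*146816 = -369326 - 146816 = -516142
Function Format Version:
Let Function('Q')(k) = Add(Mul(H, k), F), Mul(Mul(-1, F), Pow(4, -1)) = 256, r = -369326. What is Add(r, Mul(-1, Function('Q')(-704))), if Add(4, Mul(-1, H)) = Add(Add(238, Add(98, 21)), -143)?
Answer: -516142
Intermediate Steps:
F = -1024 (F = Mul(-4, 256) = -1024)
H = -210 (H = Add(4, Mul(-1, Add(Add(238, Add(98, 21)), -143))) = Add(4, Mul(-1, Add(Add(238, 119), -143))) = Add(4, Mul(-1, Add(357, -143))) = Add(4, Mul(-1, 214)) = Add(4, -214) = -210)
Function('Q')(k) = Add(-1024, Mul(-210, k)) (Function('Q')(k) = Add(Mul(-210, k), -1024) = Add(-1024, Mul(-210, k)))
Add(r, Mul(-1, Function('Q')(-704))) = Add(-369326, Mul(-1, Add(-1024, Mul(-210, -704)))) = Add(-369326, Mul(-1, Add(-1024, 147840))) = Add(-369326, Mul(-1, 146816)) = Add(-369326, -146816) = -516142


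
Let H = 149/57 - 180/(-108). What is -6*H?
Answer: -488/19 ≈ -25.684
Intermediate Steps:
H = 244/57 (H = 149*(1/57) - 180*(-1/108) = 149/57 + 5/3 = 244/57 ≈ 4.2807)
-6*H = -6*244/57 = -488/19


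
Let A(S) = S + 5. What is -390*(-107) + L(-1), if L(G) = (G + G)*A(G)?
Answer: 41722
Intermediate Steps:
A(S) = 5 + S
L(G) = 2*G*(5 + G) (L(G) = (G + G)*(5 + G) = (2*G)*(5 + G) = 2*G*(5 + G))
-390*(-107) + L(-1) = -390*(-107) + 2*(-1)*(5 - 1) = 41730 + 2*(-1)*4 = 41730 - 8 = 41722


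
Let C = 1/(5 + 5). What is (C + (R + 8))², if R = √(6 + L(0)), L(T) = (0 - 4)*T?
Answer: 7161/100 + 81*√6/5 ≈ 111.29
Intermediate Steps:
L(T) = -4*T
R = √6 (R = √(6 - 4*0) = √(6 + 0) = √6 ≈ 2.4495)
C = ⅒ (C = 1/10 = ⅒ ≈ 0.10000)
(C + (R + 8))² = (⅒ + (√6 + 8))² = (⅒ + (8 + √6))² = (81/10 + √6)²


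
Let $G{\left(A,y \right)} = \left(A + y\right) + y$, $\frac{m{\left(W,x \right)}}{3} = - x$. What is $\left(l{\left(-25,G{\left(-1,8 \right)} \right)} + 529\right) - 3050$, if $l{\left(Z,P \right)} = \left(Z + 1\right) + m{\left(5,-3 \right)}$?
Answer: $-2536$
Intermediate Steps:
$m{\left(W,x \right)} = - 3 x$ ($m{\left(W,x \right)} = 3 \left(- x\right) = - 3 x$)
$G{\left(A,y \right)} = A + 2 y$
$l{\left(Z,P \right)} = 10 + Z$ ($l{\left(Z,P \right)} = \left(Z + 1\right) - -9 = \left(1 + Z\right) + 9 = 10 + Z$)
$\left(l{\left(-25,G{\left(-1,8 \right)} \right)} + 529\right) - 3050 = \left(\left(10 - 25\right) + 529\right) - 3050 = \left(-15 + 529\right) - 3050 = 514 - 3050 = -2536$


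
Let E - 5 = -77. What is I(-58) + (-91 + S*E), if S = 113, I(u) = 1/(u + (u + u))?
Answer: -1431499/174 ≈ -8227.0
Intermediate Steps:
I(u) = 1/(3*u) (I(u) = 1/(u + 2*u) = 1/(3*u))
E = -72 (E = 5 - 77 = -72)
I(-58) + (-91 + S*E) = (⅓)/(-58) + (-91 + 113*(-72)) = (⅓)*(-1/58) + (-91 - 8136) = -1/174 - 8227 = -1431499/174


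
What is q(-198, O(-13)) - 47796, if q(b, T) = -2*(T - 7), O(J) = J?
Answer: -47756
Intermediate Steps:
q(b, T) = 14 - 2*T (q(b, T) = -2*(-7 + T) = 14 - 2*T)
q(-198, O(-13)) - 47796 = (14 - 2*(-13)) - 47796 = (14 + 26) - 47796 = 40 - 47796 = -47756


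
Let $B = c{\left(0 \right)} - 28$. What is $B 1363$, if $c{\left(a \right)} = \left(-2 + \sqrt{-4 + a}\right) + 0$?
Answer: $-40890 + 2726 i \approx -40890.0 + 2726.0 i$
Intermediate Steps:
$c{\left(a \right)} = -2 + \sqrt{-4 + a}$
$B = -30 + 2 i$ ($B = \left(-2 + \sqrt{-4 + 0}\right) - 28 = \left(-2 + \sqrt{-4}\right) - 28 = \left(-2 + 2 i\right) - 28 = -30 + 2 i \approx -30.0 + 2.0 i$)
$B 1363 = \left(-30 + 2 i\right) 1363 = -40890 + 2726 i$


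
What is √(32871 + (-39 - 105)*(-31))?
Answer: √37335 ≈ 193.22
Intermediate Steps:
√(32871 + (-39 - 105)*(-31)) = √(32871 - 144*(-31)) = √(32871 + 4464) = √37335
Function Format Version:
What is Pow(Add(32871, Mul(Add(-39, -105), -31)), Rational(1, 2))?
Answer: Pow(37335, Rational(1, 2)) ≈ 193.22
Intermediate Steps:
Pow(Add(32871, Mul(Add(-39, -105), -31)), Rational(1, 2)) = Pow(Add(32871, Mul(-144, -31)), Rational(1, 2)) = Pow(Add(32871, 4464), Rational(1, 2)) = Pow(37335, Rational(1, 2))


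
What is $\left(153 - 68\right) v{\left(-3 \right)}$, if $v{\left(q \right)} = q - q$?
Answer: $0$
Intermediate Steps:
$v{\left(q \right)} = 0$
$\left(153 - 68\right) v{\left(-3 \right)} = \left(153 - 68\right) 0 = 85 \cdot 0 = 0$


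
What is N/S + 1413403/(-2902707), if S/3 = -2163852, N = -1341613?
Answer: -586763919853/2093676115788 ≈ -0.28026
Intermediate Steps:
S = -6491556 (S = 3*(-2163852) = -6491556)
N/S + 1413403/(-2902707) = -1341613/(-6491556) + 1413403/(-2902707) = -1341613*(-1/6491556) + 1413403*(-1/2902707) = 1341613/6491556 - 1413403/2902707 = -586763919853/2093676115788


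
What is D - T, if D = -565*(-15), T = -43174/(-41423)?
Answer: 351016751/41423 ≈ 8474.0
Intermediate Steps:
T = 43174/41423 (T = -43174*(-1/41423) = 43174/41423 ≈ 1.0423)
D = 8475
D - T = 8475 - 1*43174/41423 = 8475 - 43174/41423 = 351016751/41423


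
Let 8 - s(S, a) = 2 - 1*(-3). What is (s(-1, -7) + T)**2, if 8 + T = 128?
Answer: 15129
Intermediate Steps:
T = 120 (T = -8 + 128 = 120)
s(S, a) = 3 (s(S, a) = 8 - (2 - 1*(-3)) = 8 - (2 + 3) = 8 - 1*5 = 8 - 5 = 3)
(s(-1, -7) + T)**2 = (3 + 120)**2 = 123**2 = 15129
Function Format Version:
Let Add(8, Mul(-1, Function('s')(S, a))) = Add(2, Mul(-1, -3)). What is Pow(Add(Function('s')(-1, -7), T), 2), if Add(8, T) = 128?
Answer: 15129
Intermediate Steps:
T = 120 (T = Add(-8, 128) = 120)
Function('s')(S, a) = 3 (Function('s')(S, a) = Add(8, Mul(-1, Add(2, Mul(-1, -3)))) = Add(8, Mul(-1, Add(2, 3))) = Add(8, Mul(-1, 5)) = Add(8, -5) = 3)
Pow(Add(Function('s')(-1, -7), T), 2) = Pow(Add(3, 120), 2) = Pow(123, 2) = 15129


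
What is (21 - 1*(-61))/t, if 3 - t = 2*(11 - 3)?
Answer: -82/13 ≈ -6.3077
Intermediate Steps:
t = -13 (t = 3 - 2*(11 - 3) = 3 - 2*8 = 3 - 1*16 = 3 - 16 = -13)
(21 - 1*(-61))/t = (21 - 1*(-61))/(-13) = (21 + 61)*(-1/13) = 82*(-1/13) = -82/13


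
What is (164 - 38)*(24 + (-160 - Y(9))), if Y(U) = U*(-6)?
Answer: -10332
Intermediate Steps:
Y(U) = -6*U
(164 - 38)*(24 + (-160 - Y(9))) = (164 - 38)*(24 + (-160 - (-6)*9)) = 126*(24 + (-160 - 1*(-54))) = 126*(24 + (-160 + 54)) = 126*(24 - 106) = 126*(-82) = -10332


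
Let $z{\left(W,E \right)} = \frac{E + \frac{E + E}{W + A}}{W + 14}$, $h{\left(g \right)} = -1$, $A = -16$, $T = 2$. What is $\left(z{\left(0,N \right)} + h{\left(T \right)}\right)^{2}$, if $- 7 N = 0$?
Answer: $1$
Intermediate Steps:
$N = 0$ ($N = \left(- \frac{1}{7}\right) 0 = 0$)
$z{\left(W,E \right)} = \frac{E + \frac{2 E}{-16 + W}}{14 + W}$ ($z{\left(W,E \right)} = \frac{E + \frac{E + E}{W - 16}}{W + 14} = \frac{E + \frac{2 E}{-16 + W}}{14 + W}$)
$\left(z{\left(0,N \right)} + h{\left(T \right)}\right)^{2} = \left(\frac{0 \left(-14 + 0\right)}{-224 + 0^{2} - 0} - 1\right)^{2} = \left(0 \frac{1}{-224 + 0 + 0} \left(-14\right) - 1\right)^{2} = \left(0 \frac{1}{-224} \left(-14\right) - 1\right)^{2} = \left(0 \left(- \frac{1}{224}\right) \left(-14\right) - 1\right)^{2} = \left(0 - 1\right)^{2} = \left(-1\right)^{2} = 1$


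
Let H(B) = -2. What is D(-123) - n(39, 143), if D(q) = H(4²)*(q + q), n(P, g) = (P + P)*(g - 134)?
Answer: -210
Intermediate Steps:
n(P, g) = 2*P*(-134 + g) (n(P, g) = (2*P)*(-134 + g) = 2*P*(-134 + g))
D(q) = -4*q (D(q) = -2*(q + q) = -4*q)
D(-123) - n(39, 143) = -4*(-123) - 2*39*(-134 + 143) = 492 - 2*39*9 = 492 - 1*702 = 492 - 702 = -210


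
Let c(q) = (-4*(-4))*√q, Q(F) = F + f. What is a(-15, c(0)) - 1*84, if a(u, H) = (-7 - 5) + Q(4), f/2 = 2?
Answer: -88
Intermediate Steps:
f = 4 (f = 2*2 = 4)
Q(F) = 4 + F (Q(F) = F + 4 = 4 + F)
c(q) = 16*√q
a(u, H) = -4 (a(u, H) = (-7 - 5) + (4 + 4) = -12 + 8 = -4)
a(-15, c(0)) - 1*84 = -4 - 1*84 = -4 - 84 = -88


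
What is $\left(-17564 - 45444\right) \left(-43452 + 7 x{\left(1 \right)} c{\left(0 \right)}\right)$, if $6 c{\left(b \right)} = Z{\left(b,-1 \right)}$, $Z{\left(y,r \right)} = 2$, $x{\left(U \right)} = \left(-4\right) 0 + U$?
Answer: $\frac{8213029792}{3} \approx 2.7377 \cdot 10^{9}$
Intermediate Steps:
$x{\left(U \right)} = U$ ($x{\left(U \right)} = 0 + U = U$)
$c{\left(b \right)} = \frac{1}{3}$ ($c{\left(b \right)} = \frac{1}{6} \cdot 2 = \frac{1}{3}$)
$\left(-17564 - 45444\right) \left(-43452 + 7 x{\left(1 \right)} c{\left(0 \right)}\right) = \left(-17564 - 45444\right) \left(-43452 + 7 \cdot 1 \cdot \frac{1}{3}\right) = - 63008 \left(-43452 + 7 \cdot \frac{1}{3}\right) = - 63008 \left(-43452 + \frac{7}{3}\right) = \left(-63008\right) \left(- \frac{130349}{3}\right) = \frac{8213029792}{3}$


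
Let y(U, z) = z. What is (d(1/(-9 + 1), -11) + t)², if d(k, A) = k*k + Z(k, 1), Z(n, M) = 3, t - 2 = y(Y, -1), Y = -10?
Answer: 66049/4096 ≈ 16.125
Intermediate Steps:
t = 1 (t = 2 - 1 = 1)
d(k, A) = 3 + k² (d(k, A) = k*k + 3 = k² + 3 = 3 + k²)
(d(1/(-9 + 1), -11) + t)² = ((3 + (1/(-9 + 1))²) + 1)² = ((3 + (1/(-8))²) + 1)² = ((3 + (-⅛)²) + 1)² = ((3 + 1/64) + 1)² = (193/64 + 1)² = (257/64)² = 66049/4096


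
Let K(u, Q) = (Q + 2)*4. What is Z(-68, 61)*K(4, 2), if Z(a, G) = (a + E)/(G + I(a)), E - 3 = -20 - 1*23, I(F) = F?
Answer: 1728/7 ≈ 246.86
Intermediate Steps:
E = -40 (E = 3 + (-20 - 1*23) = 3 + (-20 - 23) = 3 - 43 = -40)
Z(a, G) = (-40 + a)/(G + a) (Z(a, G) = (a - 40)/(G + a) = (-40 + a)/(G + a))
K(u, Q) = 8 + 4*Q (K(u, Q) = (2 + Q)*4 = 8 + 4*Q)
Z(-68, 61)*K(4, 2) = ((-40 - 68)/(61 - 68))*(8 + 4*2) = (-108/(-7))*(8 + 8) = -1/7*(-108)*16 = (108/7)*16 = 1728/7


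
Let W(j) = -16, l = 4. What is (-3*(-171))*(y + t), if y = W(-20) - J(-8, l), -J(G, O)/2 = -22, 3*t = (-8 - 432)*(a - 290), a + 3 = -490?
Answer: 58882140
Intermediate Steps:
a = -493 (a = -3 - 490 = -493)
t = 114840 (t = ((-8 - 432)*(-493 - 290))/3 = (-440*(-783))/3 = (⅓)*344520 = 114840)
J(G, O) = 44 (J(G, O) = -2*(-22) = 44)
y = -60 (y = -16 - 1*44 = -16 - 44 = -60)
(-3*(-171))*(y + t) = (-3*(-171))*(-60 + 114840) = 513*114780 = 58882140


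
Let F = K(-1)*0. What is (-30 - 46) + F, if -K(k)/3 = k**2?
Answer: -76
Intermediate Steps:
K(k) = -3*k**2
F = 0 (F = -3*(-1)**2*0 = -3*1*0 = -3*0 = 0)
(-30 - 46) + F = (-30 - 46) + 0 = -76 + 0 = -76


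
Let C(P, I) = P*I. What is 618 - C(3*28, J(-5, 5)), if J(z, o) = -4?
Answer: 954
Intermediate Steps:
C(P, I) = I*P
618 - C(3*28, J(-5, 5)) = 618 - (-4)*3*28 = 618 - (-4)*84 = 618 - 1*(-336) = 618 + 336 = 954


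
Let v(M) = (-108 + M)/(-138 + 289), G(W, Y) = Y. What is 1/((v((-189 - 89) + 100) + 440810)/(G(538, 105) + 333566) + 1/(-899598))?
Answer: 45325634402958/59879013282031 ≈ 0.75695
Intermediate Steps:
v(M) = -108/151 + M/151 (v(M) = (-108 + M)/151 = (-108 + M)*(1/151) = -108/151 + M/151)
1/((v((-189 - 89) + 100) + 440810)/(G(538, 105) + 333566) + 1/(-899598)) = 1/(((-108/151 + ((-189 - 89) + 100)/151) + 440810)/(105 + 333566) + 1/(-899598)) = 1/(((-108/151 + (-278 + 100)/151) + 440810)/333671 - 1/899598) = 1/(((-108/151 + (1/151)*(-178)) + 440810)*(1/333671) - 1/899598) = 1/(((-108/151 - 178/151) + 440810)*(1/333671) - 1/899598) = 1/((-286/151 + 440810)*(1/333671) - 1/899598) = 1/((66562024/151)*(1/333671) - 1/899598) = 1/(66562024/50384321 - 1/899598) = 1/(59879013282031/45325634402958) = 45325634402958/59879013282031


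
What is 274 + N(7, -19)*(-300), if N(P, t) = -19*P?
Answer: 40174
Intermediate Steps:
274 + N(7, -19)*(-300) = 274 - 19*7*(-300) = 274 - 133*(-300) = 274 + 39900 = 40174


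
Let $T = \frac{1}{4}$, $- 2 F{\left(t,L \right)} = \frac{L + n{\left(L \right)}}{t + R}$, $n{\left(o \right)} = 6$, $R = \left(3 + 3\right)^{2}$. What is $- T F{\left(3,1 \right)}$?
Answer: $\frac{7}{312} \approx 0.022436$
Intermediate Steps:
$R = 36$ ($R = 6^{2} = 36$)
$F{\left(t,L \right)} = - \frac{6 + L}{2 \left(36 + t\right)}$ ($F{\left(t,L \right)} = - \frac{\left(L + 6\right) \frac{1}{t + 36}}{2} = - \frac{\left(6 + L\right) \frac{1}{36 + t}}{2} = - \frac{\frac{1}{36 + t} \left(6 + L\right)}{2} = - \frac{6 + L}{2 \left(36 + t\right)}$)
$T = \frac{1}{4} \approx 0.25$
$- T F{\left(3,1 \right)} = \left(-1\right) \frac{1}{4} \frac{-6 - 1}{2 \left(36 + 3\right)} = - \frac{\frac{1}{2} \cdot \frac{1}{39} \left(-6 - 1\right)}{4} = - \frac{\frac{1}{2} \cdot \frac{1}{39} \left(-7\right)}{4} = \left(- \frac{1}{4}\right) \left(- \frac{7}{78}\right) = \frac{7}{312}$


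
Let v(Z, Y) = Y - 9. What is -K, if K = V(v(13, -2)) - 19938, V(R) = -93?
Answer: 20031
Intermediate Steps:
v(Z, Y) = -9 + Y
K = -20031 (K = -93 - 19938 = -20031)
-K = -1*(-20031) = 20031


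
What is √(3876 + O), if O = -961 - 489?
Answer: √2426 ≈ 49.254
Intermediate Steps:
O = -1450
√(3876 + O) = √(3876 - 1450) = √2426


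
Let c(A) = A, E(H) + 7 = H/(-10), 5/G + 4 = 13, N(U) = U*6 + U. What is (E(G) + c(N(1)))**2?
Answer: 1/324 ≈ 0.0030864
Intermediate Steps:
N(U) = 7*U (N(U) = 6*U + U = 7*U)
G = 5/9 (G = 5/(-4 + 13) = 5/9 ≈ 0.55556)
E(H) = -7 - H/10 (E(H) = -7 + H/(-10) = -7 + H*(-1/10) = -7 - H/10)
(E(G) + c(N(1)))**2 = ((-7 - 1/10*5/9) + 7*1)**2 = ((-7 - 1/18) + 7)**2 = (-127/18 + 7)**2 = (-1/18)**2 = 1/324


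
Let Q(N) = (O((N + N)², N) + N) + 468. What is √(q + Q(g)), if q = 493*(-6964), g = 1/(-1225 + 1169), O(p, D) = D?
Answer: I*√672825671/14 ≈ 1852.8*I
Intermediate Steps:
g = -1/56 (g = 1/(-56) = -1/56 ≈ -0.017857)
Q(N) = 468 + 2*N (Q(N) = (N + N) + 468 = 2*N + 468 = 468 + 2*N)
q = -3433252
√(q + Q(g)) = √(-3433252 + (468 + 2*(-1/56))) = √(-3433252 + (468 - 1/28)) = √(-3433252 + 13103/28) = √(-96117953/28) = I*√672825671/14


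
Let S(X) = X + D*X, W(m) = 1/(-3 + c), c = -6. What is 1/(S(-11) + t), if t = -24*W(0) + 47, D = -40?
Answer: 3/1436 ≈ 0.0020891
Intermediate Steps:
W(m) = -⅑ (W(m) = 1/(-3 - 6) = 1/(-9) = -⅑)
t = 149/3 (t = -24*(-⅑) + 47 = 8/3 + 47 = 149/3 ≈ 49.667)
S(X) = -39*X (S(X) = X - 40*X = -39*X)
1/(S(-11) + t) = 1/(-39*(-11) + 149/3) = 1/(429 + 149/3) = 1/(1436/3) = 3/1436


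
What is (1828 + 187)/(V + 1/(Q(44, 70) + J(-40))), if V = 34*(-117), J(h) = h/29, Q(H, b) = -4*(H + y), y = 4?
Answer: -11300120/22308653 ≈ -0.50654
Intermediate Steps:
Q(H, b) = -16 - 4*H (Q(H, b) = -4*(H + 4) = -4*(4 + H) = -16 - 4*H)
J(h) = h/29 (J(h) = h*(1/29) = h/29)
V = -3978
(1828 + 187)/(V + 1/(Q(44, 70) + J(-40))) = (1828 + 187)/(-3978 + 1/((-16 - 4*44) + (1/29)*(-40))) = 2015/(-3978 + 1/((-16 - 176) - 40/29)) = 2015/(-3978 + 1/(-192 - 40/29)) = 2015/(-3978 + 1/(-5608/29)) = 2015/(-3978 - 29/5608) = 2015/(-22308653/5608) = 2015*(-5608/22308653) = -11300120/22308653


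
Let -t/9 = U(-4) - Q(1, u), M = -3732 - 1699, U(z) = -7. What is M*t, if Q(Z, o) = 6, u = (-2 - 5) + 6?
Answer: -635427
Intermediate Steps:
u = -1 (u = -7 + 6 = -1)
M = -5431
t = 117 (t = -9*(-7 - 1*6) = -9*(-7 - 6) = -9*(-13) = 117)
M*t = -5431*117 = -635427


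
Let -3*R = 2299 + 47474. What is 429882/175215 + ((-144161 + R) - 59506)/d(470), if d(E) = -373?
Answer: 12917617152/21785065 ≈ 592.96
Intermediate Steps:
R = -16591 (R = -(2299 + 47474)/3 = -⅓*49773 = -16591)
429882/175215 + ((-144161 + R) - 59506)/d(470) = 429882/175215 + ((-144161 - 16591) - 59506)/(-373) = 429882*(1/175215) + (-160752 - 59506)*(-1/373) = 143294/58405 - 220258*(-1/373) = 143294/58405 + 220258/373 = 12917617152/21785065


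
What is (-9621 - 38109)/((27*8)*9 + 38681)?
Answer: -9546/8125 ≈ -1.1749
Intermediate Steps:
(-9621 - 38109)/((27*8)*9 + 38681) = -47730/(216*9 + 38681) = -47730/(1944 + 38681) = -47730/40625 = -47730*1/40625 = -9546/8125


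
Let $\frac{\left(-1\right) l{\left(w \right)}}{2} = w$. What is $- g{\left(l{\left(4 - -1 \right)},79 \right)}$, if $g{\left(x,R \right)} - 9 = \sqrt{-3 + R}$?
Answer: $-9 - 2 \sqrt{19} \approx -17.718$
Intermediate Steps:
$l{\left(w \right)} = - 2 w$
$g{\left(x,R \right)} = 9 + \sqrt{-3 + R}$
$- g{\left(l{\left(4 - -1 \right)},79 \right)} = - (9 + \sqrt{-3 + 79}) = - (9 + \sqrt{76}) = - (9 + 2 \sqrt{19}) = -9 - 2 \sqrt{19}$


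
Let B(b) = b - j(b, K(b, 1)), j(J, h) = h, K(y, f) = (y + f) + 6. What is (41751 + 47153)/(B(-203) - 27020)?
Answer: -88904/27027 ≈ -3.2895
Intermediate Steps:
K(y, f) = 6 + f + y (K(y, f) = (f + y) + 6 = 6 + f + y)
B(b) = -7 (B(b) = b - (6 + 1 + b) = b - (7 + b) = b + (-7 - b) = -7)
(41751 + 47153)/(B(-203) - 27020) = (41751 + 47153)/(-7 - 27020) = 88904/(-27027) = 88904*(-1/27027) = -88904/27027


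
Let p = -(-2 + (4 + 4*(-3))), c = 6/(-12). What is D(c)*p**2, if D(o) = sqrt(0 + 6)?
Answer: 100*sqrt(6) ≈ 244.95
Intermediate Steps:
c = -1/2 (c = 6*(-1/12) = -1/2 ≈ -0.50000)
D(o) = sqrt(6)
p = 10 (p = -(-2 + (4 - 12)) = -(-2 - 8) = -1*(-10) = 10)
D(c)*p**2 = sqrt(6)*10**2 = sqrt(6)*100 = 100*sqrt(6)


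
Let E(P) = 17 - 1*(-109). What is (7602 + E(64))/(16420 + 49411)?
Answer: 7728/65831 ≈ 0.11739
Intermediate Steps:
E(P) = 126 (E(P) = 17 + 109 = 126)
(7602 + E(64))/(16420 + 49411) = (7602 + 126)/(16420 + 49411) = 7728/65831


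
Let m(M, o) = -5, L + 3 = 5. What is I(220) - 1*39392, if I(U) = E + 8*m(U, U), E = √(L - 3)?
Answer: -39432 + I ≈ -39432.0 + 1.0*I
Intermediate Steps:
L = 2 (L = -3 + 5 = 2)
E = I (E = √(2 - 3) = √(-1) = I ≈ 1.0*I)
I(U) = -40 + I (I(U) = I + 8*(-5) = I - 40 = -40 + I)
I(220) - 1*39392 = (-40 + I) - 1*39392 = (-40 + I) - 39392 = -39432 + I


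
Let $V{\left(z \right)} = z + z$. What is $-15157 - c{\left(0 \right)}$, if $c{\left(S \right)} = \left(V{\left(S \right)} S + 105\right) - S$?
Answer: $-15262$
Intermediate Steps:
$V{\left(z \right)} = 2 z$
$c{\left(S \right)} = 105 - S + 2 S^{2}$ ($c{\left(S \right)} = \left(2 S S + 105\right) - S = \left(2 S^{2} + 105\right) - S = \left(105 + 2 S^{2}\right) - S = 105 - S + 2 S^{2}$)
$-15157 - c{\left(0 \right)} = -15157 - \left(105 - 0 + 2 \cdot 0^{2}\right) = -15157 - \left(105 + 0 + 2 \cdot 0\right) = -15157 - \left(105 + 0 + 0\right) = -15157 - 105 = -15262$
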